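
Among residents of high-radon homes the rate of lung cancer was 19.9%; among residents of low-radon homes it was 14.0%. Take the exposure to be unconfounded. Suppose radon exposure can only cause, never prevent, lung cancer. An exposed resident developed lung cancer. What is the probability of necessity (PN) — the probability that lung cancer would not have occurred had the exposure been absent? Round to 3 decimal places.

p₁ = 0.199, p₀ = 0.14.
Under exogeneity and monotonicity, PN = (p₁ − p₀) / p₁.
PN = (0.199 − 0.14) / 0.199 = 0.059 / 0.199 ≈ 0.2965

PN ≈ 0.296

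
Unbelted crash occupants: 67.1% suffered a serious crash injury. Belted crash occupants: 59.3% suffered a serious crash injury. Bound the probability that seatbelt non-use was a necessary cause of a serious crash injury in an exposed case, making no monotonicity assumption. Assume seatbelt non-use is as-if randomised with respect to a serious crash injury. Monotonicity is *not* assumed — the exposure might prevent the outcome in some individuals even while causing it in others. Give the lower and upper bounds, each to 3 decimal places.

0.116 ≤ PN ≤ 0.607

p₁ = 0.671, p₀ = 0.593.
Under exogeneity alone the bounds on PN are max{0,(p₁−p₀)/p₁} ≤ PN ≤ min{1,(1−p₀)/p₁}.
  lower = (p₁ − p₀)/p₁ = 0.078 / 0.671 ≈ 0.1162
  upper = min{1, (1 − p₀)/p₁} = 0.407 / 0.671 ≈ 0.6066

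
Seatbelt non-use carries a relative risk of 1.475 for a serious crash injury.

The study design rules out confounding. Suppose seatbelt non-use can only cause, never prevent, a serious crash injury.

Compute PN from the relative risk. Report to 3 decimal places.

PN ≈ 0.322

Under exogeneity and monotonicity, PN = (RR − 1) / RR = 1 − 1/RR.
PN = (1.475 − 1) / 1.475 = 0.475 / 1.475 ≈ 0.3220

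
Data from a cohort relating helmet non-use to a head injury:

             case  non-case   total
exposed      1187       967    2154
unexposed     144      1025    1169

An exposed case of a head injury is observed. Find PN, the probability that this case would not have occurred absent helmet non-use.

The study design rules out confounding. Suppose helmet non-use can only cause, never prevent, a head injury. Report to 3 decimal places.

p₁ = P(outcome | exposed) = 1187/2154 = 0.55107
p₀ = P(outcome | unexposed) = 144/1169 = 0.12318
Under exogeneity and monotonicity, PN = (p₁ − p₀)/p₁.
PN = (0.55107 − 0.12318) / 0.55107 ≈ 0.7765

PN ≈ 0.776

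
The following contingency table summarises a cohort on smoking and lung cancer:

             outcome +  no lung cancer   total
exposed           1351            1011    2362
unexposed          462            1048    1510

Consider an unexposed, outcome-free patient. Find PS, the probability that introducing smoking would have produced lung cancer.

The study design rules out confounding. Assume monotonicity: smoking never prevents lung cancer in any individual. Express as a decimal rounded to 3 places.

p₁ = P(outcome | exposed) = 1351/2362 = 0.57197
p₀ = P(outcome | unexposed) = 462/1510 = 0.30596
Under exogeneity and monotonicity, PS = (p₁ − p₀) / (1 − p₀).
PS = (0.57197 − 0.30596) / (1 − 0.30596) = 0.26601 / 0.69404 ≈ 0.3833

PS ≈ 0.383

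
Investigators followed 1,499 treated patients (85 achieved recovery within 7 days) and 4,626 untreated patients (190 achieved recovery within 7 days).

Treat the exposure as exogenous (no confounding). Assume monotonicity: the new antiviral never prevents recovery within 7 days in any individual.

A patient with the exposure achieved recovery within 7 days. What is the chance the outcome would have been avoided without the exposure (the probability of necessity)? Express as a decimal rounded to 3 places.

p₁ = P(outcome | exposed) = 85/1499 = 0.056704
p₀ = P(outcome | unexposed) = 190/4626 = 0.041072
Under exogeneity and monotonicity, PN = (p₁ − p₀) / p₁.
PN = (0.056704 − 0.041072) / 0.056704 = 0.015632 / 0.056704 ≈ 0.2757

PN ≈ 0.276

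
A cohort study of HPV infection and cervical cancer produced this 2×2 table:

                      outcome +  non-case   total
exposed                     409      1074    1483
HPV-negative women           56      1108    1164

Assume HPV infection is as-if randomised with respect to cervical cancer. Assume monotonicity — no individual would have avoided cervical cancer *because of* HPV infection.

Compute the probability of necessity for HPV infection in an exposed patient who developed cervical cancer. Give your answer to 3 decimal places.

p₁ = P(outcome | exposed) = 409/1483 = 0.27579
p₀ = P(outcome | unexposed) = 56/1164 = 0.04811
Under exogeneity and monotonicity, PN = (p₁ − p₀)/p₁.
PN = (0.27579 − 0.04811) / 0.27579 ≈ 0.8256

PN ≈ 0.826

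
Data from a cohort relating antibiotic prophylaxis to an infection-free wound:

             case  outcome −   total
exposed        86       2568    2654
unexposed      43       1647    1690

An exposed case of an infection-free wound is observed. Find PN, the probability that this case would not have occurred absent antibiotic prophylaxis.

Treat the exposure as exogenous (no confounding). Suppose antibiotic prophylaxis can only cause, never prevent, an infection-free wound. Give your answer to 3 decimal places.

PN ≈ 0.215

p₁ = P(outcome | exposed) = 86/2654 = 0.032404
p₀ = P(outcome | unexposed) = 43/1690 = 0.025444
Under exogeneity and monotonicity, PN = (p₁ − p₀)/p₁.
PN = (0.032404 − 0.025444) / 0.032404 ≈ 0.2148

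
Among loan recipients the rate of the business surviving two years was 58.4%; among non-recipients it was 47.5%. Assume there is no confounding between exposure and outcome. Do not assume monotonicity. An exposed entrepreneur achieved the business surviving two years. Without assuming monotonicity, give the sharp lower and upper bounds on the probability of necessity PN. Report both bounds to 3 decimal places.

0.187 ≤ PN ≤ 0.899

p₁ = 0.584, p₀ = 0.475.
Under exogeneity alone the bounds on PN are max{0,(p₁−p₀)/p₁} ≤ PN ≤ min{1,(1−p₀)/p₁}.
  lower = (p₁ − p₀)/p₁ = 0.109 / 0.584 ≈ 0.1866
  upper = min{1, (1 − p₀)/p₁} = 0.525 / 0.584 ≈ 0.8990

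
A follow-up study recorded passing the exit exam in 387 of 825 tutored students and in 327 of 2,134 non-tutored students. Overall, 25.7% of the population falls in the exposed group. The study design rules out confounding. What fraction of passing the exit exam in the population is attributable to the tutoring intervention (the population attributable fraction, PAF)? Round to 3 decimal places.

p₁ = P(outcome | exposed) = 387/825 = 0.46909
p₀ = P(outcome | unexposed) = 327/2134 = 0.15323
Overall risk P(Y=1) = π·p₁ + (1−π)·p₀ = 0.257×0.46909 + 0.743×0.15323 = 0.23441.
Under exogeneity, PAF = [P(Y=1) − p₀] / P(Y=1).
PAF = (0.23441 − 0.15323) / 0.23441 ≈ 0.3463

PAF ≈ 0.346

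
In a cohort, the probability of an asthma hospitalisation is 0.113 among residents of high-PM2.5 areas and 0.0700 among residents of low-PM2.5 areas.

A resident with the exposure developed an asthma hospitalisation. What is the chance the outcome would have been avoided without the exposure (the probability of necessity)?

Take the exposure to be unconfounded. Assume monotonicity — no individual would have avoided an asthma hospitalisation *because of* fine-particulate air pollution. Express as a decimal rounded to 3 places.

PN ≈ 0.381

Let p₁ = 0.113, p₀ = 0.07.
Under exogeneity and monotonicity, PN = (p₁ − p₀) / p₁.
PN = (0.113 − 0.07) / 0.113 = 0.043 / 0.113 ≈ 0.3805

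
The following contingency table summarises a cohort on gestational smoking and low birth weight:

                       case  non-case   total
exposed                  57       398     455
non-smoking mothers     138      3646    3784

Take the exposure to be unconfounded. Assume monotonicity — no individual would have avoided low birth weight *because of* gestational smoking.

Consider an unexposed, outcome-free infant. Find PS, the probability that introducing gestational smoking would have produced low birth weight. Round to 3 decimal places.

PS ≈ 0.092

p₁ = P(outcome | exposed) = 57/455 = 0.12527
p₀ = P(outcome | unexposed) = 138/3784 = 0.036469
Under exogeneity and monotonicity, PS = (p₁ − p₀)/(1 − p₀).
PS = (0.12527 − 0.036469) / 0.96353 ≈ 0.0922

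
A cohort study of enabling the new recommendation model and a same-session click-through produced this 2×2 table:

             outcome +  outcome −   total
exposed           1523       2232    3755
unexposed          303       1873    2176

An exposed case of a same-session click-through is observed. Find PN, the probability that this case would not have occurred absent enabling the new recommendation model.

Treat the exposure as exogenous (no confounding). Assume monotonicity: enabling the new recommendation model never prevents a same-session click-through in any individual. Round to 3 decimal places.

PN ≈ 0.657

p₁ = P(outcome | exposed) = 1523/3755 = 0.40559
p₀ = P(outcome | unexposed) = 303/2176 = 0.13925
Under exogeneity and monotonicity, PN = (p₁ − p₀) / p₁.
PN = (0.40559 − 0.13925) / 0.40559 = 0.26635 / 0.40559 ≈ 0.6567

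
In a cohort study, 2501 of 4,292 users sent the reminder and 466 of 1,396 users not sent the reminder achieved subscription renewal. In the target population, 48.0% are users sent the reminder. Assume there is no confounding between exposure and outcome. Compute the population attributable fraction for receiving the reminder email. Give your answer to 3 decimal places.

p₁ = P(outcome | exposed) = 2501/4292 = 0.58271
p₀ = P(outcome | unexposed) = 466/1396 = 0.33381
Overall risk P(Y=1) = π·p₁ + (1−π)·p₀ = 0.48×0.58271 + 0.52×0.33381 = 0.45328.
Under exogeneity, PAF = [P(Y=1) − p₀] / P(Y=1).
PAF = (0.45328 − 0.33381) / 0.45328 ≈ 0.2636

PAF ≈ 0.264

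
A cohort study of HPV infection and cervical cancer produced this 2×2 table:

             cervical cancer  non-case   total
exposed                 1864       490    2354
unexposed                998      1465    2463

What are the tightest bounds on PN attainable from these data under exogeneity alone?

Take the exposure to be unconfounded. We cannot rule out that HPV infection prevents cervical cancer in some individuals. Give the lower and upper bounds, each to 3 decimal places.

0.488 ≤ PN ≤ 0.751

p₁ = P(outcome | exposed) = 1864/2354 = 0.79184
p₀ = P(outcome | unexposed) = 998/2463 = 0.4052
Under exogeneity alone the bounds on PN are max{0,(p₁−p₀)/p₁} ≤ PN ≤ min{1,(1−p₀)/p₁}.
  lower = (p₁ − p₀)/p₁ = 0.38665 / 0.79184 ≈ 0.4883
  upper = min{1, (1 − p₀)/p₁} = 0.5948 / 0.79184 ≈ 0.7512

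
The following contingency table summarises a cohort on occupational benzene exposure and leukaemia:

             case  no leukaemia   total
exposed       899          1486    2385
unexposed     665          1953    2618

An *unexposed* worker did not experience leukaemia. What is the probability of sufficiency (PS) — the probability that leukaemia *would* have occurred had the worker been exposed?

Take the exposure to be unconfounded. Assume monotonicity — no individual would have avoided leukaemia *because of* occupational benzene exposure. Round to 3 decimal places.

PS ≈ 0.165

p₁ = P(outcome | exposed) = 899/2385 = 0.37694
p₀ = P(outcome | unexposed) = 665/2618 = 0.25401
Under exogeneity and monotonicity, PS = (p₁ − p₀)/(1 − p₀).
PS = (0.37694 − 0.25401) / 0.74599 ≈ 0.1648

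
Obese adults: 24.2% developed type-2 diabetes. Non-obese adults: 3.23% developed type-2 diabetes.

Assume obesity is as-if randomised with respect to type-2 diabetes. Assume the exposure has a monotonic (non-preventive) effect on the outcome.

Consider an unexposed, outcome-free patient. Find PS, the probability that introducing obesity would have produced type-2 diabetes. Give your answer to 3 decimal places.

PS ≈ 0.217

p₁ = 0.242, p₀ = 0.0323.
Under exogeneity and monotonicity, PS = (p₁ − p₀) / (1 − p₀).
PS = (0.242 − 0.0323) / (1 − 0.0323) = 0.2097 / 0.9677 ≈ 0.2167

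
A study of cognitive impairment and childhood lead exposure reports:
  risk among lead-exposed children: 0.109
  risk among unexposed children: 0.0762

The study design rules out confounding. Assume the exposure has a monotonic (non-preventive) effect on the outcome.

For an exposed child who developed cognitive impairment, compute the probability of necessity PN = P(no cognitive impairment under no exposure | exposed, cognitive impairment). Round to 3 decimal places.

PN ≈ 0.301

Let p₁ = 0.109, p₀ = 0.0762.
Under exogeneity and monotonicity, PN = (p₁ − p₀) / p₁.
PN = (0.109 − 0.0762) / 0.109 = 0.0328 / 0.109 ≈ 0.3009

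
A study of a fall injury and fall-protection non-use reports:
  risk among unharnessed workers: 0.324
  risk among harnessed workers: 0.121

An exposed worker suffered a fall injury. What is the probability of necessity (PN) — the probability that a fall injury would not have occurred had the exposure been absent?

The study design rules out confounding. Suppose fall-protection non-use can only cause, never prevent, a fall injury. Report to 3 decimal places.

PN ≈ 0.627

Let p₁ = 0.324, p₀ = 0.121.
Under exogeneity and monotonicity, PN = (p₁ − p₀) / p₁.
PN = (0.324 − 0.121) / 0.324 = 0.203 / 0.324 ≈ 0.6265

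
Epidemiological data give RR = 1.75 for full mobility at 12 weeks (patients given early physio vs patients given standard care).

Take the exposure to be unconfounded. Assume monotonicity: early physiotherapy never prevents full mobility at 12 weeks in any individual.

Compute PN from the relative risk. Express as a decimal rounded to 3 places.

PN ≈ 0.429

Under exogeneity and monotonicity, PN = (RR − 1) / RR = 1 − 1/RR.
PN = (1.75 − 1) / 1.75 = 0.75 / 1.75 ≈ 0.4286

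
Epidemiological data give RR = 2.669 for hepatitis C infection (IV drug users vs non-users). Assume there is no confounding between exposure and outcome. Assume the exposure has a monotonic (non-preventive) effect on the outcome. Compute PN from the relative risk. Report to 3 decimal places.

PN ≈ 0.625

Under exogeneity and monotonicity, PN = (RR − 1) / RR = 1 − 1/RR.
PN = (2.669 − 1) / 2.669 = 1.669 / 2.669 ≈ 0.6253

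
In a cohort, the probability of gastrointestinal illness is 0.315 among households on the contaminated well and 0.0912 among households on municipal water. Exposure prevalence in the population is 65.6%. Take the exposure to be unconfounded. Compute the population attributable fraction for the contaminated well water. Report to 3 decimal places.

Let p₁ = 0.315, p₀ = 0.0912.
Overall risk P(Y=1) = π·p₁ + (1−π)·p₀ = 0.656×0.315 + 0.344×0.0912 = 0.23801.
Under exogeneity, PAF = [P(Y=1) − p₀] / P(Y=1).
PAF = (0.23801 − 0.0912) / 0.23801 ≈ 0.6168

PAF ≈ 0.617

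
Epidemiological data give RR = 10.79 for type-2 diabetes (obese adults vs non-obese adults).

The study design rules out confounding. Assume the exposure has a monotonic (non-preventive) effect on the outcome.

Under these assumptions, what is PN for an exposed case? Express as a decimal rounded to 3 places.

PN ≈ 0.907

Under exogeneity and monotonicity, PN = (RR − 1) / RR = 1 − 1/RR.
PN = (10.79 − 1) / 10.79 = 9.79 / 10.79 ≈ 0.9073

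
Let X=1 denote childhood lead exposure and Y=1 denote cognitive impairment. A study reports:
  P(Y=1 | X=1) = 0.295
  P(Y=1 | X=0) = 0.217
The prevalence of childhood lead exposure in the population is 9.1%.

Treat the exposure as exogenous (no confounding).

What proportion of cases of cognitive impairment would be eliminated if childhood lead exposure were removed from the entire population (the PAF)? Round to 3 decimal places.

PAF ≈ 0.032

Let p₁ = 0.295, p₀ = 0.217.
Overall risk P(Y=1) = π·p₁ + (1−π)·p₀ = 0.091×0.295 + 0.909×0.217 = 0.2241.
Under exogeneity, PAF = [P(Y=1) − p₀] / P(Y=1).
PAF = (0.2241 − 0.217) / 0.2241 ≈ 0.0317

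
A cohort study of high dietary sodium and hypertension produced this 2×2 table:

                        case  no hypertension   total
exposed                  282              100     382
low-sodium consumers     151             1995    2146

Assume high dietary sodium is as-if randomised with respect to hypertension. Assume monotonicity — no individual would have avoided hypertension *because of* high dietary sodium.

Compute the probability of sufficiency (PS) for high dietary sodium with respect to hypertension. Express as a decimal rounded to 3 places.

p₁ = P(outcome | exposed) = 282/382 = 0.73822
p₀ = P(outcome | unexposed) = 151/2146 = 0.070363
Under exogeneity and monotonicity, PS = (p₁ − p₀) / (1 − p₀).
PS = (0.73822 − 0.070363) / (1 − 0.070363) = 0.66786 / 0.92964 ≈ 0.7184

PS ≈ 0.718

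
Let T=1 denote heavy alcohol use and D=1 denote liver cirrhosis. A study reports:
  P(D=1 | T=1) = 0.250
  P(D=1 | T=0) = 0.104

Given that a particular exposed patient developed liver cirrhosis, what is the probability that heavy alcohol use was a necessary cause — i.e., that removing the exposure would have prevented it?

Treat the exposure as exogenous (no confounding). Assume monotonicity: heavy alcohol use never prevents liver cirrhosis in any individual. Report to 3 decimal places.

Let p₁ = 0.25, p₀ = 0.104.
Under exogeneity and monotonicity, PN = (p₁ − p₀) / p₁.
PN = (0.25 − 0.104) / 0.25 = 0.146 / 0.25 ≈ 0.5840

PN ≈ 0.584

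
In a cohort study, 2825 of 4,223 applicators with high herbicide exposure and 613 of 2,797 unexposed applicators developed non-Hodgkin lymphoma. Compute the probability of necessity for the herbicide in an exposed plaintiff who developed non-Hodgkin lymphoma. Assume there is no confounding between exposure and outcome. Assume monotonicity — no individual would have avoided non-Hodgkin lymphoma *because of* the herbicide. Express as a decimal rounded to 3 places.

p₁ = P(outcome | exposed) = 2825/4223 = 0.66896
p₀ = P(outcome | unexposed) = 613/2797 = 0.21916
Under exogeneity and monotonicity, PN = (p₁ − p₀) / p₁.
PN = (0.66896 − 0.21916) / 0.66896 = 0.44979 / 0.66896 ≈ 0.6724

PN ≈ 0.672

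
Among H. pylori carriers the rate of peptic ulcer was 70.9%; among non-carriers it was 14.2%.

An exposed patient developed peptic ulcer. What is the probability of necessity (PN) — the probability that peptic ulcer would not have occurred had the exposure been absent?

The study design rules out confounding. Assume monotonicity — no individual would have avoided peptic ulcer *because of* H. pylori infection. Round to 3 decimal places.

p₁ = 0.709, p₀ = 0.142.
Under exogeneity and monotonicity, PN = (p₁ − p₀) / p₁.
PN = (0.709 − 0.142) / 0.709 = 0.567 / 0.709 ≈ 0.7997

PN ≈ 0.800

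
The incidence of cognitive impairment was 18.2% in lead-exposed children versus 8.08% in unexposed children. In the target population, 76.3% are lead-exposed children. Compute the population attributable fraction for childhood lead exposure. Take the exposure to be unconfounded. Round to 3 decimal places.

PAF ≈ 0.489

p₁ = 0.182, p₀ = 0.0808.
Overall risk P(Y=1) = π·p₁ + (1−π)·p₀ = 0.763×0.182 + 0.237×0.0808 = 0.15802.
Under exogeneity, PAF = [P(Y=1) − p₀] / P(Y=1).
PAF = (0.15802 − 0.0808) / 0.15802 ≈ 0.4887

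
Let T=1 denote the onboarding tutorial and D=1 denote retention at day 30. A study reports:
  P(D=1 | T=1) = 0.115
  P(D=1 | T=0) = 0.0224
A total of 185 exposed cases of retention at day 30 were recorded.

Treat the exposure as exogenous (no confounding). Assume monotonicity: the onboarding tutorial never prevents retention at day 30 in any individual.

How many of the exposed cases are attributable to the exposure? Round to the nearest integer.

Let p₁ = 0.115, p₀ = 0.0224.
PN = (p₁ − p₀)/p₁ = (0.115 − 0.0224) / 0.115 ≈ 0.80522.
Attributable cases ≈ PN × (exposed cases) = 0.80522 × 185 ≈ 148.97.

about 149 cases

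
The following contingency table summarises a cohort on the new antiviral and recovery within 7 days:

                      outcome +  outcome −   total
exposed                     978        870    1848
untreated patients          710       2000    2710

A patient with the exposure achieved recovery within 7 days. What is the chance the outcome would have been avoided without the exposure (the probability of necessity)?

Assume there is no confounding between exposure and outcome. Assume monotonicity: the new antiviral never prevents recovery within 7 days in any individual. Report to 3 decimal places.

p₁ = P(outcome | exposed) = 978/1848 = 0.52922
p₀ = P(outcome | unexposed) = 710/2710 = 0.26199
Under exogeneity and monotonicity, PN = (p₁ − p₀) / p₁.
PN = (0.52922 − 0.26199) / 0.52922 = 0.26723 / 0.52922 ≈ 0.5049

PN ≈ 0.505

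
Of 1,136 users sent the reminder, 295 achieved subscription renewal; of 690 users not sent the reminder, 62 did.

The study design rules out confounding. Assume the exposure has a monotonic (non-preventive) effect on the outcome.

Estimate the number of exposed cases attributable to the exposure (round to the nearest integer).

p₁ = P(outcome | exposed) = 295/1136 = 0.25968
p₀ = P(outcome | unexposed) = 62/690 = 0.089855
PN = (p₁ − p₀)/p₁ = (0.25968 − 0.089855) / 0.25968 ≈ 0.65398.
Attributable cases ≈ PN × (exposed cases) = 0.65398 × 295 ≈ 192.92.

about 193 cases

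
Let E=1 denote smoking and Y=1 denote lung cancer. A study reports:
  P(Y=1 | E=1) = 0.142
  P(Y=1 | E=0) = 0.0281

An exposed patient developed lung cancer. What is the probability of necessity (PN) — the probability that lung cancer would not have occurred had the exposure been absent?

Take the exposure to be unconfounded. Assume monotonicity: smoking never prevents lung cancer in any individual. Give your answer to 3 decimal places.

Let p₁ = 0.142, p₀ = 0.0281.
Under exogeneity and monotonicity, PN = (p₁ − p₀) / p₁.
PN = (0.142 − 0.0281) / 0.142 = 0.1139 / 0.142 ≈ 0.8021

PN ≈ 0.802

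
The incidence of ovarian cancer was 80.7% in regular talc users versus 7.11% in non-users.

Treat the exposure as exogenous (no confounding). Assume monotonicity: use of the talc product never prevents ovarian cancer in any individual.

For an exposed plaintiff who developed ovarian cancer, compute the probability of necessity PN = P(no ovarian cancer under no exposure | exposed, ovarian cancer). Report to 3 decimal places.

p₁ = 0.807, p₀ = 0.0711.
Under exogeneity and monotonicity, PN = (p₁ − p₀) / p₁.
PN = (0.807 − 0.0711) / 0.807 = 0.7359 / 0.807 ≈ 0.9119

PN ≈ 0.912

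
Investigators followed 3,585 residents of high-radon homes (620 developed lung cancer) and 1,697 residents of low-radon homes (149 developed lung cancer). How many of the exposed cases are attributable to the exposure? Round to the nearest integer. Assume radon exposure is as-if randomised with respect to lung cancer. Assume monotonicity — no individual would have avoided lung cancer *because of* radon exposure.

about 305 cases

p₁ = P(outcome | exposed) = 620/3585 = 0.17294
p₀ = P(outcome | unexposed) = 149/1697 = 0.087802
PN = (p₁ − p₀)/p₁ = (0.17294 − 0.087802) / 0.17294 ≈ 0.49231.
Attributable cases ≈ PN × (exposed cases) = 0.49231 × 620 ≈ 305.23.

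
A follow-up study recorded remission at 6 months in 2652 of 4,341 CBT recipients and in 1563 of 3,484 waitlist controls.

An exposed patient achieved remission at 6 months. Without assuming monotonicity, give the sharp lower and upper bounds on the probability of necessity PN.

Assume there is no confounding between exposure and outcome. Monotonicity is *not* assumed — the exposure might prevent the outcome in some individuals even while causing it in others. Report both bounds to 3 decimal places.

p₁ = P(outcome | exposed) = 2652/4341 = 0.61092
p₀ = P(outcome | unexposed) = 1563/3484 = 0.44862
Under exogeneity alone the bounds on PN are max{0,(p₁−p₀)/p₁} ≤ PN ≤ min{1,(1−p₀)/p₁}.
  lower = (p₁ − p₀)/p₁ = 0.1623 / 0.61092 ≈ 0.2657
  upper = min{1, (1 − p₀)/p₁} = 0.55138 / 0.61092 ≈ 0.9025

0.266 ≤ PN ≤ 0.903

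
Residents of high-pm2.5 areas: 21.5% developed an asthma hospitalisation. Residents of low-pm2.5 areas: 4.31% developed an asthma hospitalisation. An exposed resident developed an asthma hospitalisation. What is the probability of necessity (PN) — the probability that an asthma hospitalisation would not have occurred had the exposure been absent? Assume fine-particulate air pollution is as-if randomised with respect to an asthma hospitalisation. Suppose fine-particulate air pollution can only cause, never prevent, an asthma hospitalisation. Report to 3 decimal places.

PN ≈ 0.800

p₁ = 0.215, p₀ = 0.0431.
Under exogeneity and monotonicity, PN = (p₁ − p₀) / p₁.
PN = (0.215 − 0.0431) / 0.215 = 0.1719 / 0.215 ≈ 0.7995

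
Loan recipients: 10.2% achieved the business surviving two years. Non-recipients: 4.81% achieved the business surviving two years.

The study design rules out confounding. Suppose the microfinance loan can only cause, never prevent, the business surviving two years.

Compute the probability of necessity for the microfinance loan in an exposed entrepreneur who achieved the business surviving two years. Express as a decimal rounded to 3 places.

p₁ = 0.102, p₀ = 0.0481.
Under exogeneity and monotonicity, PN = (p₁ − p₀) / p₁.
PN = (0.102 − 0.0481) / 0.102 = 0.0539 / 0.102 ≈ 0.5284

PN ≈ 0.528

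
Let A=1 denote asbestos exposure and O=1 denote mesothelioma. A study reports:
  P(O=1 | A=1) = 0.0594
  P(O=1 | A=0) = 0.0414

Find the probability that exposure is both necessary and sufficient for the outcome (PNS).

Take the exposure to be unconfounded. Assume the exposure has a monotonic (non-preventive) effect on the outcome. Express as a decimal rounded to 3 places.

Let p₁ = 0.0594, p₀ = 0.0414.
Under exogeneity and monotonicity, PNS = p₁ − p₀.
PNS = 0.0594 − 0.0414 = 0.018

PNS ≈ 0.018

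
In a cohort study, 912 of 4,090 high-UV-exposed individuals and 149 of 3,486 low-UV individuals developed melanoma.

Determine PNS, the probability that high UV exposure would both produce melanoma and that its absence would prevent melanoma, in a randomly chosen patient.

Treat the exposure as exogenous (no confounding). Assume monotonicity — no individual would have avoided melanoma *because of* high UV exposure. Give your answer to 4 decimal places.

PNS ≈ 0.1802

p₁ = P(outcome | exposed) = 912/4090 = 0.22298
p₀ = P(outcome | unexposed) = 149/3486 = 0.042742
Under exogeneity and monotonicity, PNS = p₁ − p₀.
PNS = 0.22298 − 0.042742 = 0.18024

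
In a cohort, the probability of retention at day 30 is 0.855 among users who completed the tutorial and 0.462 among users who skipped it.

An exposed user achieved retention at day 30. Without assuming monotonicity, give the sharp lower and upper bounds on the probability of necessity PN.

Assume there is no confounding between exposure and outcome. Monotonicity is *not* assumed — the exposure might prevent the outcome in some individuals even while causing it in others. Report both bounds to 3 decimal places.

0.460 ≤ PN ≤ 0.629

Let p₁ = 0.855, p₀ = 0.462.
Under exogeneity alone the bounds on PN are max{0,(p₁−p₀)/p₁} ≤ PN ≤ min{1,(1−p₀)/p₁}.
  lower = (p₁ − p₀)/p₁ = 0.393 / 0.855 ≈ 0.4596
  upper = min{1, (1 − p₀)/p₁} = 0.538 / 0.855 ≈ 0.6292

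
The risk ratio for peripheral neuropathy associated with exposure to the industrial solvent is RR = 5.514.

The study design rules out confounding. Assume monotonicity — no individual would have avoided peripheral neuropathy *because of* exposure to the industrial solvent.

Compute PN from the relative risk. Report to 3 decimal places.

Under exogeneity and monotonicity, PN = (RR − 1) / RR = 1 − 1/RR.
PN = (5.514 − 1) / 5.514 = 4.514 / 5.514 ≈ 0.8186

PN ≈ 0.819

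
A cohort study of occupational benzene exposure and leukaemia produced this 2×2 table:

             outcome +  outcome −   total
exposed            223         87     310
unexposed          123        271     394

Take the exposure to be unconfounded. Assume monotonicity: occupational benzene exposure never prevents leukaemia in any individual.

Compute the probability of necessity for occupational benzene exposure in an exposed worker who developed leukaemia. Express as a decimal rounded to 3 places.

PN ≈ 0.566

p₁ = P(outcome | exposed) = 223/310 = 0.71935
p₀ = P(outcome | unexposed) = 123/394 = 0.31218
Under exogeneity and monotonicity, PN = (p₁ − p₀)/p₁.
PN = (0.71935 − 0.31218) / 0.71935 ≈ 0.5660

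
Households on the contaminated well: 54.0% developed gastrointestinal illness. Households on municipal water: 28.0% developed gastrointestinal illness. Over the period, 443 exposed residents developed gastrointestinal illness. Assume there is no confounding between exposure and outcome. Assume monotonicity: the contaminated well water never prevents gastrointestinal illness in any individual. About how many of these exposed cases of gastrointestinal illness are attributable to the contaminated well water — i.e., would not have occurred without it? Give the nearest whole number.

about 213 cases

p₁ = 0.54, p₀ = 0.28.
PN = (p₁ − p₀)/p₁ = (0.54 − 0.28) / 0.54 ≈ 0.48148.
Attributable cases ≈ PN × (exposed cases) = 0.48148 × 443 ≈ 213.30.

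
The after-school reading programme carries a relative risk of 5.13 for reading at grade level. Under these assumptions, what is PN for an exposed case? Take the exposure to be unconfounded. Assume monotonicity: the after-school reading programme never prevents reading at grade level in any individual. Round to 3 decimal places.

PN ≈ 0.805

Under exogeneity and monotonicity, PN = (RR − 1) / RR = 1 − 1/RR.
PN = (5.13 − 1) / 5.13 = 4.13 / 5.13 ≈ 0.8051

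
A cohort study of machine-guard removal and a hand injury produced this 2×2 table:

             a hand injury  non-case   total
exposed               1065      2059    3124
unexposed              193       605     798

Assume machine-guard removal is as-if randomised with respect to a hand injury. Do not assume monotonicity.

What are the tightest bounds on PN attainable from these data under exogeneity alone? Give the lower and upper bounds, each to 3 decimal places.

p₁ = P(outcome | exposed) = 1065/3124 = 0.34091
p₀ = P(outcome | unexposed) = 193/798 = 0.24185
Under exogeneity alone the bounds on PN are max{0,(p₁−p₀)/p₁} ≤ PN ≤ min{1,(1−p₀)/p₁}.
  lower = (p₁ − p₀)/p₁ = 0.099054 / 0.34091 ≈ 0.2906
  upper = min{1, (1 − p₀)/p₁} = 0.75815 / 0.34091 ≈ 2.2239 → capped at 1

0.291 ≤ PN ≤ 1.000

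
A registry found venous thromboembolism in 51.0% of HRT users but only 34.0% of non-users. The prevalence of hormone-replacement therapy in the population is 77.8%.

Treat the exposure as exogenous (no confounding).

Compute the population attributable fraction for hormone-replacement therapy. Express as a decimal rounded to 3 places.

PAF ≈ 0.280

p₁ = 0.51, p₀ = 0.34.
Overall risk P(Y=1) = π·p₁ + (1−π)·p₀ = 0.778×0.51 + 0.222×0.34 = 0.47226.
Under exogeneity, PAF = [P(Y=1) − p₀] / P(Y=1).
PAF = (0.47226 − 0.34) / 0.47226 ≈ 0.2801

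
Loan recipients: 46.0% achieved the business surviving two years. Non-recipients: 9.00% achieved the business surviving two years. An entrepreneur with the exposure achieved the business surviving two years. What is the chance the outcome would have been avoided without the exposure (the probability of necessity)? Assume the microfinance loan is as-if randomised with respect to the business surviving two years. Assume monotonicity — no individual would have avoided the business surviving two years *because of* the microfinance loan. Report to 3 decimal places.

PN ≈ 0.804

p₁ = 0.46, p₀ = 0.09.
Under exogeneity and monotonicity, PN = (p₁ − p₀) / p₁.
PN = (0.46 − 0.09) / 0.46 = 0.37 / 0.46 ≈ 0.8043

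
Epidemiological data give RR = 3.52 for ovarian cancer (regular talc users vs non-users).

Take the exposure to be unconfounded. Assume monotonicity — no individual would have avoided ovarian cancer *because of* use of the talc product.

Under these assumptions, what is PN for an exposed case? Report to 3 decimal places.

PN ≈ 0.716

Under exogeneity and monotonicity, PN = (RR − 1) / RR = 1 − 1/RR.
PN = (3.52 − 1) / 3.52 = 2.52 / 3.52 ≈ 0.7159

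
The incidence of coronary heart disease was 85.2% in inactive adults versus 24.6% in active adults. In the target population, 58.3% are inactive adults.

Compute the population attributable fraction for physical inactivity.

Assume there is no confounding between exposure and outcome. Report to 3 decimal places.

p₁ = 0.852, p₀ = 0.246.
Overall risk P(Y=1) = π·p₁ + (1−π)·p₀ = 0.583×0.852 + 0.417×0.246 = 0.5993.
Under exogeneity, PAF = [P(Y=1) − p₀] / P(Y=1).
PAF = (0.5993 − 0.246) / 0.5993 ≈ 0.5895

PAF ≈ 0.590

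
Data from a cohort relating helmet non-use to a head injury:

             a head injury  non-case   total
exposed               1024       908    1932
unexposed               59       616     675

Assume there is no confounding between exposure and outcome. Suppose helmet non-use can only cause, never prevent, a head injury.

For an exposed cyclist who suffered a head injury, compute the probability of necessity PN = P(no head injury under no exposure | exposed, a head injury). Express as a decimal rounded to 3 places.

PN ≈ 0.835

p₁ = P(outcome | exposed) = 1024/1932 = 0.53002
p₀ = P(outcome | unexposed) = 59/675 = 0.087407
Under exogeneity and monotonicity, PN = (p₁ − p₀) / p₁.
PN = (0.53002 − 0.087407) / 0.53002 = 0.44261 / 0.53002 ≈ 0.8351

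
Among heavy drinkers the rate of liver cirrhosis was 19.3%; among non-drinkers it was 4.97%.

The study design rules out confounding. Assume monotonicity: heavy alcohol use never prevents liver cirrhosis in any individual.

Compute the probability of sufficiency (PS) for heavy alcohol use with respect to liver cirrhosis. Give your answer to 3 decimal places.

PS ≈ 0.151

p₁ = 0.193, p₀ = 0.0497.
Under exogeneity and monotonicity, PS = (p₁ − p₀) / (1 − p₀).
PS = (0.193 − 0.0497) / (1 − 0.0497) = 0.1433 / 0.9503 ≈ 0.1508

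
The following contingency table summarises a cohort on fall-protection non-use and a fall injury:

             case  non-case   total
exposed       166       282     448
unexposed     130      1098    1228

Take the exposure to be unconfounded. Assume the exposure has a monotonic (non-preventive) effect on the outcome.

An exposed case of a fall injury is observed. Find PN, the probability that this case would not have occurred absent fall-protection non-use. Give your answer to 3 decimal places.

PN ≈ 0.714

p₁ = P(outcome | exposed) = 166/448 = 0.37054
p₀ = P(outcome | unexposed) = 130/1228 = 0.10586
Under exogeneity and monotonicity, PN = (p₁ − p₀) / p₁.
PN = (0.37054 − 0.10586) / 0.37054 = 0.26467 / 0.37054 ≈ 0.7143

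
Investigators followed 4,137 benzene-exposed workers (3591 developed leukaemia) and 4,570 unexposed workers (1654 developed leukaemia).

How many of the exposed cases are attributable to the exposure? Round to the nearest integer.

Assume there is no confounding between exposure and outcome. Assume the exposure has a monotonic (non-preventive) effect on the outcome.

about 2094 cases

p₁ = P(outcome | exposed) = 3591/4137 = 0.86802
p₀ = P(outcome | unexposed) = 1654/4570 = 0.36193
PN = (p₁ − p₀)/p₁ = (0.86802 − 0.36193) / 0.86802 ≈ 0.58304.
Attributable cases ≈ PN × (exposed cases) = 0.58304 × 3591 ≈ 2093.71.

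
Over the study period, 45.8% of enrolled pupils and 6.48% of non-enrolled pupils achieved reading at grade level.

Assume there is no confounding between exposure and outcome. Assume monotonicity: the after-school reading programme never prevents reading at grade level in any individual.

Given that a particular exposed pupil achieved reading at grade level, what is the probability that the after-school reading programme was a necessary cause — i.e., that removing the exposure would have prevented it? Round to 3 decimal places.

PN ≈ 0.859

p₁ = 0.458, p₀ = 0.0648.
Under exogeneity and monotonicity, PN = (p₁ − p₀) / p₁.
PN = (0.458 − 0.0648) / 0.458 = 0.3932 / 0.458 ≈ 0.8585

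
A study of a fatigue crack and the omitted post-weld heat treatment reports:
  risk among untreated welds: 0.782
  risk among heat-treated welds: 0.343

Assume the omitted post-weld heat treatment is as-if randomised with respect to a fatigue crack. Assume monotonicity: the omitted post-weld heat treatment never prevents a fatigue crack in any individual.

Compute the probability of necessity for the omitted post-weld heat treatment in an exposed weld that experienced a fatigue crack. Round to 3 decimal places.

PN ≈ 0.561

Let p₁ = 0.782, p₀ = 0.343.
Under exogeneity and monotonicity, PN = (p₁ − p₀) / p₁.
PN = (0.782 − 0.343) / 0.782 = 0.439 / 0.782 ≈ 0.5614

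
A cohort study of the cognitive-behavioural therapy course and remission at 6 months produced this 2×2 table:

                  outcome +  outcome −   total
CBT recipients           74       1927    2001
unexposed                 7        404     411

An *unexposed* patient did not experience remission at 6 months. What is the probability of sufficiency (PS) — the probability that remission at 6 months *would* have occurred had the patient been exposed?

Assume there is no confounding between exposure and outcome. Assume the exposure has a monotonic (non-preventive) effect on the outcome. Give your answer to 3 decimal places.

PS ≈ 0.020

p₁ = P(outcome | exposed) = 74/2001 = 0.036982
p₀ = P(outcome | unexposed) = 7/411 = 0.017032
Under exogeneity and monotonicity, PS = (p₁ − p₀)/(1 − p₀).
PS = (0.036982 − 0.017032) / 0.98297 ≈ 0.0203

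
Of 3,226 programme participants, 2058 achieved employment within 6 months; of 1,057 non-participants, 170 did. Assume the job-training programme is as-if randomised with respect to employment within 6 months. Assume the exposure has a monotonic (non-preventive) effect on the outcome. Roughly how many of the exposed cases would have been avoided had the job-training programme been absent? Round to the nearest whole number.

about 1539 cases

p₁ = P(outcome | exposed) = 2058/3226 = 0.63794
p₀ = P(outcome | unexposed) = 170/1057 = 0.16083
PN = (p₁ − p₀)/p₁ = (0.63794 − 0.16083) / 0.63794 ≈ 0.74789.
Attributable cases ≈ PN × (exposed cases) = 0.74789 × 2058 ≈ 1539.15.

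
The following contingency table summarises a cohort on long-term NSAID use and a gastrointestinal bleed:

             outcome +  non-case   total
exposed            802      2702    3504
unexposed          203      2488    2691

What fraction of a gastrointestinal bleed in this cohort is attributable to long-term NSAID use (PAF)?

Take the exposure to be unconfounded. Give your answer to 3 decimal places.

p₁ = P(outcome | exposed) = 802/3504 = 0.22888
p₀ = P(outcome | unexposed) = 203/2691 = 0.075437
Exposure prevalence π = 3504/6195 = 0.56562; overall risk P(Y=1) = 0.16223.
Under exogeneity, PAF = [P(Y=1) − p₀]/P(Y=1).
PAF = (0.16223 − 0.075437) / 0.16223 ≈ 0.5350

PAF ≈ 0.535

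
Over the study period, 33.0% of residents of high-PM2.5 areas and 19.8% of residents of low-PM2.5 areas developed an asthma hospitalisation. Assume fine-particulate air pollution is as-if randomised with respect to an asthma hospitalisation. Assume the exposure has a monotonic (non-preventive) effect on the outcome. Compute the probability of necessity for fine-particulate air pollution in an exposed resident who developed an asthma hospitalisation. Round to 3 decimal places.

p₁ = 0.33, p₀ = 0.198.
Under exogeneity and monotonicity, PN = (p₁ − p₀) / p₁.
PN = (0.33 − 0.198) / 0.33 = 0.132 / 0.33 ≈ 0.4000

PN ≈ 0.400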